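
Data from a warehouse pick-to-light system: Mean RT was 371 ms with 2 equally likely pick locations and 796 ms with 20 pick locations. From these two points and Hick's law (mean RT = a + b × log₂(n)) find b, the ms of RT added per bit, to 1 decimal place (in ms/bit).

b = (RT₂ − RT₁)/(log₂ n₂ − log₂ n₁) = (796 − 371)/(4.3219 − 1) = 127.938 ms/bit.

127.9 ms/bit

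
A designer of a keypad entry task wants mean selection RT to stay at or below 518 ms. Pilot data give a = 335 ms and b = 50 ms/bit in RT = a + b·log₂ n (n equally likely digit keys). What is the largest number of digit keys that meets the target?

50·log₂ n ≤ 518 − 335 = 183, giving log₂ n ≤ 3.6600 and n ≤ 12.641. The largest whole number is 12.

12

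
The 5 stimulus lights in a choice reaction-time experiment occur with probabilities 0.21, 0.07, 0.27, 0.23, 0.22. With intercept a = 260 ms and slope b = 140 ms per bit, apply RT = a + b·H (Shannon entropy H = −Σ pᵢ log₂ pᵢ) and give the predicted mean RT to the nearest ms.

571 ms

H = 0.21·log₂(1/0.21) + 0.07·log₂(1/0.07) + 0.27·log₂(1/0.27) + 0.23·log₂(1/0.23) + 0.22·log₂(1/0.22) = 2.2196 bits.
RT = 260 + 140 × 2.2196 = 570.75 ms.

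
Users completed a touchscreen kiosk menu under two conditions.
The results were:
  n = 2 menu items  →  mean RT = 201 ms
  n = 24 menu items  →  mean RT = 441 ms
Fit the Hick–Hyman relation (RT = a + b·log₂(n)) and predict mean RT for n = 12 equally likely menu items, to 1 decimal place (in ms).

374.1 ms

Fit slope and intercept:
  b = (441 − 201) / (log₂ 24 − log₂ 2) = 240 / (4.5850 − 1) = 66.946 ms/bit
  a = 201 − 66.946 × 1 = 134.054 ms
Then RT(12) = 134.054 + 66.946 × log₂ 12 = 134.054 + 66.946 × 3.5850 ≈ 374.054 ms.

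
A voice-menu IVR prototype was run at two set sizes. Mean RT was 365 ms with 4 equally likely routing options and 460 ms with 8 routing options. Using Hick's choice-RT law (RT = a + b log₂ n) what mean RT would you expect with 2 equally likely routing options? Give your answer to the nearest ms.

Fit slope and intercept:
  b = (460 − 365) / (log₂ 8 − log₂ 4) = 95 / (3 − 2) = 95 ms/bit
  a = 365 − 95 × 2 = 175 ms
Then RT(2) = 175 + 95 × log₂ 2 = 175 + 95 × 1 ≈ 270.000 ms.

270 ms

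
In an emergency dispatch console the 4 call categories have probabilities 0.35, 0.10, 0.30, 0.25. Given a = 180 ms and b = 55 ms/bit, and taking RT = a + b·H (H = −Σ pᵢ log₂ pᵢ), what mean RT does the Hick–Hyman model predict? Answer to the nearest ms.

284 ms

Entropy contributions −pᵢ log₂ pᵢ: 0.5301, 0.3322, 0.5211, 0.5000; sum H = 1.8834 bits.
RT = a + bH = 180 + 55·1.8834 = 283.59 ms.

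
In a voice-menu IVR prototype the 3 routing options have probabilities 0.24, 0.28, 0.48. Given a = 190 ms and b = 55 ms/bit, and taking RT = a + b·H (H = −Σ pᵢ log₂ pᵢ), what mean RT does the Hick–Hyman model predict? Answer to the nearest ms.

Entropy contributions −pᵢ log₂ pᵢ: 0.4941, 0.5142, 0.5083; sum H = 1.5166 bits.
RT = a + bH = 190 + 55·1.5166 = 273.41 ms.

273 ms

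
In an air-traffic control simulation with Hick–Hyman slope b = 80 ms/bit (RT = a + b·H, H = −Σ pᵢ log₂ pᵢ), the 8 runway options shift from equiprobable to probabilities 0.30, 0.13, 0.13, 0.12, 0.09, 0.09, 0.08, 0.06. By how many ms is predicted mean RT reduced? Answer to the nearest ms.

The RT saving is b·ΔH. Equiprobable H₀ = log₂(8) = 3.0000 bits; with the given probabilities H = 2.8138 bits.
b·(H₀ − H) = 80 × (3.0000 − 2.8138) = 14.90 ms.

15 ms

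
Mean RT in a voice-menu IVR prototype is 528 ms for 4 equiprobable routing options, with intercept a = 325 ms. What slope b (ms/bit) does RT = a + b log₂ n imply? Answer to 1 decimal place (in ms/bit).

log₂(4) = 2 bits.
b = (RT − a)/log₂ n = (528 − 325) / 2 = 101.500 ms/bit.

101.5 ms/bit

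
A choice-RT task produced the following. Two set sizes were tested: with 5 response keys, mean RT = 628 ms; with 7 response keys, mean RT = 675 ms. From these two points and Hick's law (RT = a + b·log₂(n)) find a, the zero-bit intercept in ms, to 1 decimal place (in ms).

403.2 ms

The slope on a log₂ axis is (675 − 628) / (2.8074 − 2.3219) = 96.822 ms/bit.
a = RT₁ − b·log₂ n₁ = 628 − 96.822 × 2.3219 = 403.186 ms.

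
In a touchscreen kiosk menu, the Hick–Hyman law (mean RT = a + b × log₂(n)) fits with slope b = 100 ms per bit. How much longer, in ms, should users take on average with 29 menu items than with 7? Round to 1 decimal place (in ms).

205.1 ms

ΔRT = (a + b log₂ n₂) − (a + b log₂ n₁) = b·(log₂ n₂ − log₂ n₁).
log₂(29) − log₂(7) = 4.8580 − 2.8074 = 2.0506.
ΔRT = 100 × 2.0506 = 205.063 ms.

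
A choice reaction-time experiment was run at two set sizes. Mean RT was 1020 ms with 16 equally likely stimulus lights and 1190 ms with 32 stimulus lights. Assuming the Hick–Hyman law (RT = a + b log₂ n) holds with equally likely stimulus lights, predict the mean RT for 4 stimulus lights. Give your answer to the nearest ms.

Fit slope and intercept:
  b = (1190 − 1020) / (log₂ 32 − log₂ 16) = 170 / (5 − 4) = 170 ms/bit
  a = 1020 − 170 × 4 = 340 ms
Then RT(4) = 340 + 170 × log₂ 4 = 340 + 170 × 2 ≈ 680.000 ms.

680 ms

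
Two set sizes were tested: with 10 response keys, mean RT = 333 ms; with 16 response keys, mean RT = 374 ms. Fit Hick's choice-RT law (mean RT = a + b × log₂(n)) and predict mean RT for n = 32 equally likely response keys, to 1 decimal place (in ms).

434.5 ms

Solve the two-equation system in a and b:
  b = (374 − 333) / (log₂ 16 − log₂ 10) = 41 / (4 − 3.3219) = 60.466 ms/bit
  a = 333 − 60.466 × 3.3219 = 132.138 ms
Then RT(32) = 132.138 + 60.466 × log₂ 32 = 132.138 + 60.466 × 5 ≈ 434.466 ms.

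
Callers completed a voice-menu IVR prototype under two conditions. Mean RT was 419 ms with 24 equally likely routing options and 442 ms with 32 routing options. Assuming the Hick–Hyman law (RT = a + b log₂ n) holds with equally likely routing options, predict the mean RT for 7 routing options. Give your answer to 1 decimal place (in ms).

With log₂ n on the abscissa the relation is linear; from the two conditions:
  b = (442 − 419) / (log₂ 32 − log₂ 24) = 23 / (5 − 4.5850) = 55.417 ms/bit
  a = 419 − 55.417 × 4.5850 = 164.917 ms
Then RT(7) = 164.917 + 55.417 × log₂ 7 = 164.917 + 55.417 × 2.8074 ≈ 320.491 ms.

320.5 ms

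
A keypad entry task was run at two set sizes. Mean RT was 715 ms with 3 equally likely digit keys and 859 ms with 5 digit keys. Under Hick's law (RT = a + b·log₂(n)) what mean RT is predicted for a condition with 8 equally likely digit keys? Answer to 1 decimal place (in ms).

With log₂ n on the abscissa the relation is linear; from the two conditions:
  b = (859 − 715) / (log₂ 5 − log₂ 3) = 144 / (2.3219 − 1.5850) = 195.396 ms/bit
  a = 715 − 195.396 × 1.5850 = 405.305 ms
Then RT(8) = 405.305 + 195.396 × log₂ 8 = 405.305 + 195.396 × 3 ≈ 991.492 ms.

991.5 ms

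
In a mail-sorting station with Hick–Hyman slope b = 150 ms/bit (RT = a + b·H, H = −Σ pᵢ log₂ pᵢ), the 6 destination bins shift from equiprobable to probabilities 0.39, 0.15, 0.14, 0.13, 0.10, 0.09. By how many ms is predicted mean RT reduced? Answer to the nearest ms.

33 ms

Equiprobable entropy H₀ = log₂ 6 = 2.5850 bits.
Skewed entropy H = −Σ pᵢ log₂ pᵢ = 2.3649 bits.
ΔRT = b·(H₀ − H) = 150 × 0.2200 = 33.00 ms.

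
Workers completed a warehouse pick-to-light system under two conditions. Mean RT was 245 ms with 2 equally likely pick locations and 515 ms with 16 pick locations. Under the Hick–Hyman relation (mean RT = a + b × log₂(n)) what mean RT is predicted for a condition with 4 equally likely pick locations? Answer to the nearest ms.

With log₂ n on the abscissa the relation is linear; from the two conditions:
  b = (515 − 245) / (log₂ 16 − log₂ 2) = 270 / (4 − 1) = 90 ms/bit
  a = 245 − 90 × 1 = 155 ms
Then RT(4) = 155 + 90 × log₂ 4 = 155 + 90 × 2 ≈ 335.000 ms.

335 ms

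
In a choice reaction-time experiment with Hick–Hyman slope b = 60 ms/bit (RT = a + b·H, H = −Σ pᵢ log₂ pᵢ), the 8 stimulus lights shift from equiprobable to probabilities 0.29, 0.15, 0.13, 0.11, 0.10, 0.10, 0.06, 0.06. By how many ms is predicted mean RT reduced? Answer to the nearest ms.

The RT saving is b·ΔH. Equiprobable H₀ = log₂(8) = 3.0000 bits; with the given probabilities H = 2.8128 bits.
b·(H₀ − H) = 60 × (3.0000 − 2.8128) = 11.23 ms.

11 ms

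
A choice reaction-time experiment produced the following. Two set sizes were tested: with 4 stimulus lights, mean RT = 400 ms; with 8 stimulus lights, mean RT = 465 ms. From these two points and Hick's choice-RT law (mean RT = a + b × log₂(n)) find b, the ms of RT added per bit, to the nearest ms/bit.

65 ms/bit

Slope: b = (465 − 400) / (log₂ 8 − log₂ 4) = 65/1.0000 = 65 ms/bit.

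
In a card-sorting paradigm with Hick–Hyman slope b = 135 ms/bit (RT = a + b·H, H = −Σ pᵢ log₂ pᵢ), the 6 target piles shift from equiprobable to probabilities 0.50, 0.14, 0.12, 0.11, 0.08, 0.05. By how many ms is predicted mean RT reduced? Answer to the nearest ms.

62 ms

The RT saving is b·ΔH. Equiprobable H₀ = log₂(6) = 2.5850 bits; with the given probabilities H = 2.1221 bits.
b·(H₀ − H) = 135 × (2.5850 − 2.1221) = 62.49 ms.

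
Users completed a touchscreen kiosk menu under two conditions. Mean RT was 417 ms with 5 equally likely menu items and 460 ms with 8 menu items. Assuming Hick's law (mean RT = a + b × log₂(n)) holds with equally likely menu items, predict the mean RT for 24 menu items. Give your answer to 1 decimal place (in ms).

560.5 ms

Solve the two-equation system in a and b:
  b = (460 − 417) / (log₂ 8 − log₂ 5) = 43 / (3 − 2.3219) = 63.415 ms/bit
  a = 417 − 63.415 × 2.3219 = 269.755 ms
Then RT(24) = 269.755 + 63.415 × log₂ 24 = 269.755 + 63.415 × 4.5850 ≈ 560.511 ms.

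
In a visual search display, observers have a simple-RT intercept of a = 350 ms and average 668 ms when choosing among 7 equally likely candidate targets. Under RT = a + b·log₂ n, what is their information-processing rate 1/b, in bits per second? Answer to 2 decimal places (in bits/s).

b = (668 − 350)/log₂ 7 = 318/2.8074 = 113.274 ms per bit = 0.11327 s/bit; the reciprocal is 8.828 bits/s.

8.83 bits/s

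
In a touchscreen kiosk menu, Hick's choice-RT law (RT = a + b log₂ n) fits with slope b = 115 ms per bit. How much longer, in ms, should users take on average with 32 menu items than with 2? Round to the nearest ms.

460 ms

The intercept a cancels: ΔRT = b·(log₂ n₂ − log₂ n₁) = b·log₂(n₂/n₁).
log₂(32) − log₂(2) = log₂(32/2) = log₂(16) = 4.
ΔRT = 115 × 4.0000 = 460.000 ms.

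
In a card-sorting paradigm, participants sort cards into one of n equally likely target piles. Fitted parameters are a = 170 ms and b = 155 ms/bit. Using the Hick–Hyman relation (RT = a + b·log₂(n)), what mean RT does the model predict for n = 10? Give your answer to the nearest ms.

685 ms

log₂(10) = 3.3219 bits, so RT = 170 + 155 × 3.3219 ≈ 684.899 ms.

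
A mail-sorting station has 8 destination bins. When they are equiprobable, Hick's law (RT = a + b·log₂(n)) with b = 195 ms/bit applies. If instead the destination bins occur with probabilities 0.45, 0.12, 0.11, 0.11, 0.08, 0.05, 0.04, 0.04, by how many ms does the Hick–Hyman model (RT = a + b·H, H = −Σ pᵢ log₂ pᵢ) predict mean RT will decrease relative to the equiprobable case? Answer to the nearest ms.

104 ms

The RT saving is b·ΔH. Equiprobable H₀ = log₂(8) = 3.0000 bits; with the given probabilities H = 2.4652 bits.
b·(H₀ − H) = 195 × (3.0000 − 2.4652) = 104.29 ms.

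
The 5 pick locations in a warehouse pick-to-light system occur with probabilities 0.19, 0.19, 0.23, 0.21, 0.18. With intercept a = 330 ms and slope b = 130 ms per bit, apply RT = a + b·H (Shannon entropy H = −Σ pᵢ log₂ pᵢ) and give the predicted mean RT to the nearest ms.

631 ms

Entropy contributions −pᵢ log₂ pᵢ: 0.4552, 0.4552, 0.4877, 0.4728, 0.4453; sum H = 2.3163 bits.
RT = a + bH = 330 + 130·2.3163 = 631.11 ms.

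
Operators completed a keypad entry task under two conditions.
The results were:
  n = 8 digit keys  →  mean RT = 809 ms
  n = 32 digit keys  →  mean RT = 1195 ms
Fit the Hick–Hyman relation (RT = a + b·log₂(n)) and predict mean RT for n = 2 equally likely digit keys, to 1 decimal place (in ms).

423.0 ms

With log₂ n on the abscissa the relation is linear; from the two conditions:
  b = (1195 − 809) / (log₂ 32 − log₂ 8) = 386 / (5 − 3) = 193.000 ms/bit
  a = 809 − 193.000 × 3 = 230.000 ms
Then RT(2) = 230.000 + 193.000 × log₂ 2 = 230.000 + 193.000 × 1 ≈ 423.000 ms.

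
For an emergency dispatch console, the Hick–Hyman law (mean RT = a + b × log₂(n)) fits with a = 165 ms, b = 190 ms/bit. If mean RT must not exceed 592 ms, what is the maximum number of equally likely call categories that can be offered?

Information budget: (592 − 165)/190 = 2.2474 bits, so n ≤ 2^2.2474 = 4.748 → at most 4.

4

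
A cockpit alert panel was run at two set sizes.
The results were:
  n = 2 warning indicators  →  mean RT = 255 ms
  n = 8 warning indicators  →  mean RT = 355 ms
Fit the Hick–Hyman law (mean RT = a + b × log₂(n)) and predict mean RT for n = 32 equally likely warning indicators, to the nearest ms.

Solve the two-equation system in a and b:
  b = (355 − 255) / (log₂ 8 − log₂ 2) = 100 / (3 − 1) = 50 ms/bit
  a = 255 − 50 × 1 = 205 ms
Then RT(32) = 205 + 50 × log₂ 32 = 205 + 50 × 5 ≈ 455.000 ms.

455 ms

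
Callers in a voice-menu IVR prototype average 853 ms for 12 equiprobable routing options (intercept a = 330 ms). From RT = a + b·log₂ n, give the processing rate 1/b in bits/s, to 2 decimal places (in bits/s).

Choice component = 853 − 330 = 523 ms over log₂(12) = 3.5850 bits.
b = 523 / 3.5850 = 145.887 ms/bit, so 1/b = 6.855 bits/s.

6.85 bits/s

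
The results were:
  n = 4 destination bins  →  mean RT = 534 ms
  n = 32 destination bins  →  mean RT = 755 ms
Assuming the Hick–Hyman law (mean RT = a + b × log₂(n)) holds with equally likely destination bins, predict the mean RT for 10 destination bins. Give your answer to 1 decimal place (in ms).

With log₂ n on the abscissa the relation is linear; from the two conditions:
  b = (755 − 534) / (log₂ 32 − log₂ 4) = 221 / (5 − 2) = 73.667 ms/bit
  a = 534 − 73.667 × 2 = 386.667 ms
Then RT(10) = 386.667 + 73.667 × log₂ 10 = 386.667 + 73.667 × 3.3219 ≈ 631.382 ms.

631.4 ms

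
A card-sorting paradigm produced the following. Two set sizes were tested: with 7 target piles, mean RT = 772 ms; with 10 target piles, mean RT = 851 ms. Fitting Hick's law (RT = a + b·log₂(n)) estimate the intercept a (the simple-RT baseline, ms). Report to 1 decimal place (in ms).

b = (RT₂ − RT₁)/(log₂ n₂ − log₂ n₁) = (851 − 772)/(3.3219 − 2.8074) = 153.525 ms/bit.
Intercept: a = 772 − 153.525·log₂(7) = 341.000 ms.

341.0 ms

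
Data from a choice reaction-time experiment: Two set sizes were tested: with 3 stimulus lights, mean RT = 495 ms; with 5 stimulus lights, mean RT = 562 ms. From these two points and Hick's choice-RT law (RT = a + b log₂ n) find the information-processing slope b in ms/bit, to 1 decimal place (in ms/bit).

The slope on a log₂ axis is (562 − 495) / (2.3219 − 1.5850) = 90.913 ms/bit.

90.9 ms/bit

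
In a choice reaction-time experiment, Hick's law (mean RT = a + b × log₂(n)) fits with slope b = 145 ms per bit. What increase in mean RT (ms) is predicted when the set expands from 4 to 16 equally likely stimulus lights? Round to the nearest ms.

ΔRT = (a + b log₂ n₂) − (a + b log₂ n₁) = b·(log₂ n₂ − log₂ n₁).
log₂(16) − log₂(4) = log₂(16/4) = log₂(4) = 2.
ΔRT = 145 × 2.0000 = 290.000 ms.

290 ms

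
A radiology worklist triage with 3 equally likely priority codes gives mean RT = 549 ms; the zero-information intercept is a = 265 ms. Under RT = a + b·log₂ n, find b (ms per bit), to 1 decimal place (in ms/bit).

179.2 ms/bit

3 alternatives carry log₂ 3 = 1.5850 bits; the choice cost is 549 − 265 = 284 ms, so b = 284/1.5850 = 179.184 ms/bit.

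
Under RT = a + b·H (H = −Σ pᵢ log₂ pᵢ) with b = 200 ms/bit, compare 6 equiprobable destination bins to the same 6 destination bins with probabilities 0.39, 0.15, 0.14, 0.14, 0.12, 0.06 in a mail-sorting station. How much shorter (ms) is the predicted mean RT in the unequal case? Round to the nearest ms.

48 ms

Equiprobable entropy H₀ = log₂ 6 = 2.5850 bits.
Skewed entropy H = −Σ pᵢ log₂ pᵢ = 2.3452 bits.
ΔRT = b·(H₀ − H) = 200 × 0.2398 = 47.96 ms.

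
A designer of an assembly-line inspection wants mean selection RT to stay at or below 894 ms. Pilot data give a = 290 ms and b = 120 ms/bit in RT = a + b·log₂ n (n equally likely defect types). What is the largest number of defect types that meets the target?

32

120·log₂ n ≤ 894 − 290 = 604, giving log₂ n ≤ 5.0333 and n ≤ 32.748. The largest whole number is 32.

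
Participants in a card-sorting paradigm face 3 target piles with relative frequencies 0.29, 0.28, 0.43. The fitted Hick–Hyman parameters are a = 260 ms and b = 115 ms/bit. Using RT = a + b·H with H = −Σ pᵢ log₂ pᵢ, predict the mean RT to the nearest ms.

Entropy contributions −pᵢ log₂ pᵢ: 0.5179, 0.5142, 0.5236; sum H = 1.5557 bits.
RT = a + bH = 260 + 115·1.5557 = 438.90 ms.

439 ms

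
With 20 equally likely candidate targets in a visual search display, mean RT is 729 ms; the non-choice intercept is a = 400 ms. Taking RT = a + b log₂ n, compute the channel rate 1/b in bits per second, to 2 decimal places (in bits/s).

13.14 bits/s

b = (729 − 400)/log₂ 20 = 329/4.3219 = 76.123 ms per bit = 0.07612 s/bit; the reciprocal is 13.137 bits/s.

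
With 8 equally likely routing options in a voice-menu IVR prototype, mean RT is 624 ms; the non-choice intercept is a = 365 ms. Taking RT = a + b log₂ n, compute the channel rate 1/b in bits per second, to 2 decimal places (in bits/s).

11.58 bits/s

b = (624 − 365)/log₂ 8 = 259/3 = 86.333 ms per bit = 0.08633 s/bit; the reciprocal is 11.583 bits/s.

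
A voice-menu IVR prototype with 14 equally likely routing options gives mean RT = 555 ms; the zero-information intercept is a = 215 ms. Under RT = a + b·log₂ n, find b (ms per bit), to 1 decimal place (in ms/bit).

89.3 ms/bit

b = (555 − 215) / log₂(14) = 340 / 3.8074 = 89.301 ms/bit.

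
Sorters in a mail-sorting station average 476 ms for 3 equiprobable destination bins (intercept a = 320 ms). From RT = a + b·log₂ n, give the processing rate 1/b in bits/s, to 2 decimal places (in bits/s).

b = (476 − 320)/log₂ 3 = 156/1.5850 = 98.425 ms per bit = 0.09843 s/bit; the reciprocal is 10.160 bits/s.

10.16 bits/s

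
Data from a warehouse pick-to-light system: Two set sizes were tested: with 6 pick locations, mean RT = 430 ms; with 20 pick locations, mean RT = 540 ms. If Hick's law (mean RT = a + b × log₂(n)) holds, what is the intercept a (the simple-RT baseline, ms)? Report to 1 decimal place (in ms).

266.3 ms

Slope: b = (540 − 430) / (log₂ 20 − log₂ 6) = 110/1.7370 = 63.329 ms/bit.
a = RT₁ − b·log₂ n₁ = 430 − 63.329 × 2.5850 = 266.297 ms.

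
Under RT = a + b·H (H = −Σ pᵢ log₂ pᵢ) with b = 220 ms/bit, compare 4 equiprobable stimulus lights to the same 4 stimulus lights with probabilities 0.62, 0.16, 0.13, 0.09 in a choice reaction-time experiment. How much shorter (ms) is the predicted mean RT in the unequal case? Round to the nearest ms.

100 ms

The RT saving is b·ΔH. Equiprobable H₀ = log₂(4) = 2.0000 bits; with the given probabilities H = 1.5459 bits.
b·(H₀ − H) = 220 × (2.0000 − 1.5459) = 99.90 ms.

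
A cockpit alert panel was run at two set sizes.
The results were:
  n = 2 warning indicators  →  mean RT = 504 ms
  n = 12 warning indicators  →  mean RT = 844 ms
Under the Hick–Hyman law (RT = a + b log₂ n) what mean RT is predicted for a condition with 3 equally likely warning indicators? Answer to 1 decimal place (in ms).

With log₂ n on the abscissa the relation is linear; from the two conditions:
  b = (844 − 504) / (log₂ 12 − log₂ 2) = 340 / (3.5850 − 1) = 131.530 ms/bit
  a = 504 − 131.530 × 1 = 372.470 ms
Then RT(3) = 372.470 + 131.530 × log₂ 3 = 372.470 + 131.530 × 1.5850 ≈ 580.940 ms.

580.9 ms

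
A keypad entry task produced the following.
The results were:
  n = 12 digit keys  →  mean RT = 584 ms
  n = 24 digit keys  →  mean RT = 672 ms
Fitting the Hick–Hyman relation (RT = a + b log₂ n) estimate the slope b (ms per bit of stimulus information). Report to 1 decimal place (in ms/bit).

Slope: b = (672 − 584) / (log₂ 24 − log₂ 12) = 88/1.0000 = 88.000 ms/bit.

88.0 ms/bit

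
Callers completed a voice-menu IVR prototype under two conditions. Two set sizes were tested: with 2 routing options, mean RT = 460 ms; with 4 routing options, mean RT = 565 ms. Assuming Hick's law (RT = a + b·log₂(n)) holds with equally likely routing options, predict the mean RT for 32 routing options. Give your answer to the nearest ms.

880 ms

RT is linear in log₂ n, so two points fix the line:
  b = (565 − 460) / (log₂ 4 − log₂ 2) = 105 / (2 − 1) = 105 ms/bit
  a = 460 − 105 × 1 = 355 ms
Then RT(32) = 355 + 105 × log₂ 32 = 355 + 105 × 5 ≈ 880.000 ms.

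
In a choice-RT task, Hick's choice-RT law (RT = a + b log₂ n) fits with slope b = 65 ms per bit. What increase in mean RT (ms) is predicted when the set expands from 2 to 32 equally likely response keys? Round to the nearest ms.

ΔRT = (a + b log₂ n₂) − (a + b log₂ n₁) = b·(log₂ n₂ − log₂ n₁).
log₂(32) − log₂(2) = log₂(32/2) = log₂(16) = 4.
ΔRT = 65 × 4.0000 = 260.000 ms.

260 ms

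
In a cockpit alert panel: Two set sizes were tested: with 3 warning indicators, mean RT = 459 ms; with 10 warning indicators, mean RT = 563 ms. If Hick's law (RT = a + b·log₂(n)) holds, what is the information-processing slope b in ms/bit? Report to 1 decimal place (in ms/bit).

59.9 ms/bit

The slope on a log₂ axis is (563 − 459) / (3.3219 − 1.5850) = 59.875 ms/bit.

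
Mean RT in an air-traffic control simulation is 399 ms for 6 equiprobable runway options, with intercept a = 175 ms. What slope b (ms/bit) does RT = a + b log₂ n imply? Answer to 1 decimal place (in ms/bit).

log₂(6) = 2.5850 bits.
b = (RT − a)/log₂ n = (399 − 175) / 2.5850 = 86.655 ms/bit.

86.7 ms/bit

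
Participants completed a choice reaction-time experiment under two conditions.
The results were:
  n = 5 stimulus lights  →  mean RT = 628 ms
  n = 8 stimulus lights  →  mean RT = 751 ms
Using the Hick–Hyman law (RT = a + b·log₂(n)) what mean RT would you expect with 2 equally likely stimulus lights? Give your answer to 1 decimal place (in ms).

388.2 ms

With log₂ n on the abscissa the relation is linear; from the two conditions:
  b = (751 − 628) / (log₂ 8 − log₂ 5) = 123 / (3 − 2.3219) = 181.397 ms/bit
  a = 628 − 181.397 × 2.3219 = 206.810 ms
Then RT(2) = 206.810 + 181.397 × log₂ 2 = 206.810 + 181.397 × 1 ≈ 388.207 ms.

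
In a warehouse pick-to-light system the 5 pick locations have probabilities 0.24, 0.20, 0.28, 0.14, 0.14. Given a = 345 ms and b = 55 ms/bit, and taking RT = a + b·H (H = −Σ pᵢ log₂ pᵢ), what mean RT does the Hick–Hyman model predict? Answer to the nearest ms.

470 ms

H = 0.24·log₂(1/0.24) + 0.20·log₂(1/0.20) + 0.28·log₂(1/0.28) + 0.14·log₂(1/0.14) + 0.14·log₂(1/0.14) = 2.2670 bits.
RT = 345 + 55 × 2.2670 = 469.68 ms.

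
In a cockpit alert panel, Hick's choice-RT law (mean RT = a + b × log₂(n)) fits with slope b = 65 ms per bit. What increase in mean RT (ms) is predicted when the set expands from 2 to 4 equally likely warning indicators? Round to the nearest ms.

ΔRT = (a + b log₂ n₂) − (a + b log₂ n₁) = b·(log₂ n₂ − log₂ n₁).
log₂(4) − log₂(2) = log₂(4/2) = log₂(2) = 1.
ΔRT = 65 × 1.0000 = 65.000 ms.

65 ms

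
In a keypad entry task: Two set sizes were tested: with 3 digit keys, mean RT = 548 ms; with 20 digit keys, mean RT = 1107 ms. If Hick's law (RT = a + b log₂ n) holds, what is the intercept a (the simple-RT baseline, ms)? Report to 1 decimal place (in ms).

224.3 ms

Slope: b = (1107 − 548) / (log₂ 20 − log₂ 3) = 559/2.7370 = 204.241 ms/bit.
a = RT₁ − b·log₂ n₁ = 548 − 204.241 × 1.5850 = 224.286 ms.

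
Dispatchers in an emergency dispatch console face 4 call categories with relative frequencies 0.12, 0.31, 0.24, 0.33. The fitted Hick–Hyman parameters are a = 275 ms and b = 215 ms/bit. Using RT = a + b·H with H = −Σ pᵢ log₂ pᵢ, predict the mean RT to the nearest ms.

686 ms

H = 0.12·log₂(1/0.12) + 0.31·log₂(1/0.31) + 0.24·log₂(1/0.24) + 0.33·log₂(1/0.33) = 1.9128 bits.
RT = 275 + 215 × 1.9128 = 686.26 ms.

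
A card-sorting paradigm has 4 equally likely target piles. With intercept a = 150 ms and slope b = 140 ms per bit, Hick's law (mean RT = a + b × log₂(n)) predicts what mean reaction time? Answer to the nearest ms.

log₂(4) = 2 bits, so RT = 150 + 140 × 2 ≈ 430.000 ms.

430 ms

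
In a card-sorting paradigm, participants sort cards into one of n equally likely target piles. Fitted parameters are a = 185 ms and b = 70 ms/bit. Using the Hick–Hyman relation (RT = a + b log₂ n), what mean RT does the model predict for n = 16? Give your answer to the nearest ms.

log₂(16) = 4 bits, so RT = 185 + 70 × 4 ≈ 465.000 ms.

465 ms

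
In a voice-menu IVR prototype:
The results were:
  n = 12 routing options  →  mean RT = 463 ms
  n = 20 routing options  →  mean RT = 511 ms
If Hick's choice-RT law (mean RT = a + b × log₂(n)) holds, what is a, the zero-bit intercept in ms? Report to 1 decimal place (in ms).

229.5 ms

b = (RT₂ − RT₁)/(log₂ n₂ − log₂ n₁) = (511 − 463)/(4.3219 − 3.5850) = 65.132 ms/bit.
Intercept: a = 463 − 65.132·log₂(12) = 229.504 ms.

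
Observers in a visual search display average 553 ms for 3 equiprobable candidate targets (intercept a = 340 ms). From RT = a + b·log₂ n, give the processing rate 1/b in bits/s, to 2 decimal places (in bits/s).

Choice component = 553 − 340 = 213 ms over log₂(3) = 1.5850 bits.
b = 213 / 1.5850 = 134.388 ms/bit, so 1/b = 7.441 bits/s.

7.44 bits/s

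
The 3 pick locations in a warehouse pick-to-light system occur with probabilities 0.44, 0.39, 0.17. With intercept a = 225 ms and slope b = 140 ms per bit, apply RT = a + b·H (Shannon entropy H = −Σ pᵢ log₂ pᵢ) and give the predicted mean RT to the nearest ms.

Entropy contributions −pᵢ log₂ pᵢ: 0.5211, 0.5298, 0.4346; sum H = 1.4855 bits.
RT = a + bH = 225 + 140·1.4855 = 432.97 ms.

433 ms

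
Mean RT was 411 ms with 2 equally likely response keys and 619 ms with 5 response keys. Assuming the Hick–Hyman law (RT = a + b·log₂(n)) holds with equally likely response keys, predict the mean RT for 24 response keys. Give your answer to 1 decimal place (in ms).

With log₂ n on the abscissa the relation is linear; from the two conditions:
  b = (619 − 411) / (log₂ 5 − log₂ 2) = 208 / (2.3219 − 1) = 157.346 ms/bit
  a = 411 − 157.346 × 1 = 253.654 ms
Then RT(24) = 253.654 + 157.346 × log₂ 24 = 253.654 + 157.346 × 4.5850 ≈ 975.079 ms.

975.1 ms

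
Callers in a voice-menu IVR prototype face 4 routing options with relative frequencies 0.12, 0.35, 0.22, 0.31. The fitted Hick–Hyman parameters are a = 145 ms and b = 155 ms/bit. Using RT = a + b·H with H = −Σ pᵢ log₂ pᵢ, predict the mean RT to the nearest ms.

440 ms

H = 0.12·log₂(1/0.12) + 0.35·log₂(1/0.35) + 0.22·log₂(1/0.22) + 0.31·log₂(1/0.31) = 1.9015 bits.
RT = 145 + 155 × 1.9015 = 439.74 ms.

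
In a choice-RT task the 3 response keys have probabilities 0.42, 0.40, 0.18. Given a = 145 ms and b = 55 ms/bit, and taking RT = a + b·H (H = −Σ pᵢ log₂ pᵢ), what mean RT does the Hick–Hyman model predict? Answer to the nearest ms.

227 ms

H = 0.42·log₂(1/0.42) + 0.40·log₂(1/0.40) + 0.18·log₂(1/0.18) = 1.4997 bits.
RT = 145 + 55 × 1.4997 = 227.48 ms.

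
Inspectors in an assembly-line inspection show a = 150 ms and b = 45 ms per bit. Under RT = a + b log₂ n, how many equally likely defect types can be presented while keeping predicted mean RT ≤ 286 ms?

8

Information budget: (286 − 150)/45 = 3.0222 bits, so n ≤ 2^3.0222 = 8.124 → at most 8.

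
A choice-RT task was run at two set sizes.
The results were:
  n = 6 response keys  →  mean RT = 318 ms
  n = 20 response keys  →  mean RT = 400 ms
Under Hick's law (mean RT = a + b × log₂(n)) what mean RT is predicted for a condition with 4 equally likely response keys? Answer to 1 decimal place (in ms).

With log₂ n on the abscissa the relation is linear; from the two conditions:
  b = (400 − 318) / (log₂ 20 − log₂ 6) = 82 / (4.3219 − 2.5850) = 47.209 ms/bit
  a = 318 − 47.209 × 2.5850 = 195.967 ms
Then RT(4) = 195.967 + 47.209 × log₂ 4 = 195.967 + 47.209 × 2 ≈ 290.385 ms.

290.4 ms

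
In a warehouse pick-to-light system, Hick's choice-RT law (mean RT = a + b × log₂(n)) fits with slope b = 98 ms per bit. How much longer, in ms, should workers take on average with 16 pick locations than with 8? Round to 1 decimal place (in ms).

Only the slope matters, since a is common to both: ΔRT = b·log₂(n₂/n₁).
log₂(16) − log₂(8) = log₂(16/8) = log₂(2) = 1.
ΔRT = 98 × 1.0000 = 98.000 ms.

98.0 ms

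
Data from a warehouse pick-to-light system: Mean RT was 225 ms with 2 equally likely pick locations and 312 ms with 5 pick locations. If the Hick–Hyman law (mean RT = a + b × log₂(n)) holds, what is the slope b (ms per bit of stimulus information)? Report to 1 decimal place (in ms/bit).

The slope on a log₂ axis is (312 − 225) / (2.3219 − 1) = 65.813 ms/bit.

65.8 ms/bit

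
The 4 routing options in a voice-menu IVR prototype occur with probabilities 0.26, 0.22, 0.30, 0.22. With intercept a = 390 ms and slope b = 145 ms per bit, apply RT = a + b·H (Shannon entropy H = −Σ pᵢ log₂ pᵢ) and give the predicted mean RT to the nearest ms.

678 ms

H = 0.26·log₂(1/0.26) + 0.22·log₂(1/0.22) + 0.30·log₂(1/0.30) + 0.22·log₂(1/0.22) = 1.9875 bits.
RT = 390 + 145 × 1.9875 = 678.19 ms.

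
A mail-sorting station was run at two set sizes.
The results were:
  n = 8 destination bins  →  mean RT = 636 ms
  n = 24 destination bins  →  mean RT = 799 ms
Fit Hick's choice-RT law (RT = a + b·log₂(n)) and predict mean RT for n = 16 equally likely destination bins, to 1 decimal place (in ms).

738.8 ms

RT is linear in log₂ n, so two points fix the line:
  b = (799 − 636) / (log₂ 24 − log₂ 8) = 163 / (4.5850 − 3) = 102.842 ms/bit
  a = 636 − 102.842 × 3 = 327.475 ms
Then RT(16) = 327.475 + 102.842 × log₂ 16 = 327.475 + 102.842 × 4 ≈ 738.842 ms.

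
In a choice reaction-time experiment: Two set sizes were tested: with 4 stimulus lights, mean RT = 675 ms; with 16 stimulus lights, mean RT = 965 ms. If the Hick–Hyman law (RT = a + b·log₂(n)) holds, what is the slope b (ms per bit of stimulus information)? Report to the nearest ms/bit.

145 ms/bit

b = (RT₂ − RT₁)/(log₂ n₂ − log₂ n₁) = (965 − 675)/(4 − 2) = 145 ms/bit.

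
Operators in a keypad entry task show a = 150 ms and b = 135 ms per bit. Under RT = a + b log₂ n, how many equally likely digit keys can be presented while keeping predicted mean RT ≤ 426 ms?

Information budget: (426 − 150)/135 = 2.0444 bits, so n ≤ 2^2.0444 = 4.125 → at most 4.

4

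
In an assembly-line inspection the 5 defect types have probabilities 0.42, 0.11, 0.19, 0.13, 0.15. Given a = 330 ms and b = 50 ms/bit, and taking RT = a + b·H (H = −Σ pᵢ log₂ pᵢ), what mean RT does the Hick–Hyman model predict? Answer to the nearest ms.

H = 0.42·log₂(1/0.42) + 0.11·log₂(1/0.11) + 0.19·log₂(1/0.19) + 0.13·log₂(1/0.13) + 0.15·log₂(1/0.15) = 2.1243 bits.
RT = 330 + 50 × 2.1243 = 436.22 ms.

436 ms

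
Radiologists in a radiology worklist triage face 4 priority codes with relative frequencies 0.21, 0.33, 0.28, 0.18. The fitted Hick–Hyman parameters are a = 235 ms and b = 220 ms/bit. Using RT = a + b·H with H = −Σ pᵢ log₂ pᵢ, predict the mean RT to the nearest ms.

H = 0.21·log₂(1/0.21) + 0.33·log₂(1/0.33) + 0.28·log₂(1/0.28) + 0.18·log₂(1/0.18) = 1.9602 bits.
RT = 235 + 220 × 1.9602 = 666.24 ms.

666 ms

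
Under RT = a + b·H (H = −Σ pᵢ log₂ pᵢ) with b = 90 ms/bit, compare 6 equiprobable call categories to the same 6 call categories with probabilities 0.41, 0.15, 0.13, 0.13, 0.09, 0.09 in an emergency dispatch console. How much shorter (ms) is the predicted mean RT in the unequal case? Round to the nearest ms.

23 ms

The RT saving is b·ΔH. Equiprobable H₀ = log₂(6) = 2.5850 bits; with the given probabilities H = 2.3285 bits.
b·(H₀ − H) = 90 × (2.5850 − 2.3285) = 23.08 ms.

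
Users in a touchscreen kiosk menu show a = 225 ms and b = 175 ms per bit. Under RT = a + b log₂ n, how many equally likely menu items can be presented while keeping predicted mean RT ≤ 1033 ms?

Information budget: (1033 − 225)/175 = 4.6171 bits, so n ≤ 2^4.6171 = 24.541 → at most 24.

24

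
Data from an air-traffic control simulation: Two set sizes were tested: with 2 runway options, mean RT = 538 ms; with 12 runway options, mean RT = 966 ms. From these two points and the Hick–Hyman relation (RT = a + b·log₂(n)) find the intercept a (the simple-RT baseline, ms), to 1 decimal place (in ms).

372.4 ms

Slope: b = (966 − 538) / (log₂ 12 − log₂ 2) = 428/2.5850 = 165.573 ms/bit.
a = RT₁ − b·log₂ n₁ = 538 − 165.573 × 1 = 372.427 ms.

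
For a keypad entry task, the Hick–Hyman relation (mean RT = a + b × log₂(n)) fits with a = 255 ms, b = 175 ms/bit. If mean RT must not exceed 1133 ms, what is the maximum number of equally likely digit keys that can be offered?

Set 255 + 175·log₂ n ≤ 1133 → log₂ n ≤ (1133 − 255)/175 = 5.0171.
So n ≤ 2^5.0171 = 32.383; the largest integer n is 32.

32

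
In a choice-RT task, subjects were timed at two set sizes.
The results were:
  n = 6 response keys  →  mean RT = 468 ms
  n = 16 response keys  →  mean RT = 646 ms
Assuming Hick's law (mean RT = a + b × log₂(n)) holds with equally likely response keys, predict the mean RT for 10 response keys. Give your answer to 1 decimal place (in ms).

Fit slope and intercept:
  b = (646 − 468) / (log₂ 16 − log₂ 6) = 178 / (4 − 2.5850) = 125.792 ms/bit
  a = 468 − 125.792 × 2.5850 = 142.833 ms
Then RT(10) = 142.833 + 125.792 × log₂ 10 = 142.833 + 125.792 × 3.3219 ≈ 560.704 ms.

560.7 ms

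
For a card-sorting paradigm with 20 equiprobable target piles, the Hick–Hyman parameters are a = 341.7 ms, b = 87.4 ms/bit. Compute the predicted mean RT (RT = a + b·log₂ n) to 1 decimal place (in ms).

log₂(20) = 4.3219 bits, so RT = 341.7 + 87.4 × 4.3219 ≈ 719.437 ms.

719.4 ms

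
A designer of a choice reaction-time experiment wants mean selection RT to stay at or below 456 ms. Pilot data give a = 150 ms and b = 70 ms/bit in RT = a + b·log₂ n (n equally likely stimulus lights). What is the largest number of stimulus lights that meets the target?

Information budget: (456 − 150)/70 = 4.3714 bits, so n ≤ 2^4.3714 = 20.698 → at most 20.

20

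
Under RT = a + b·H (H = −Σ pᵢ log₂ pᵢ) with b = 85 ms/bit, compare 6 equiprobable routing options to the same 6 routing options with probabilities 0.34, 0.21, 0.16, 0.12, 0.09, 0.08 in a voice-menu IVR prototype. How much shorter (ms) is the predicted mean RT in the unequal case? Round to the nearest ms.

16 ms

Equiprobable entropy H₀ = log₂ 6 = 2.5850 bits.
Skewed entropy H = −Σ pᵢ log₂ pᵢ = 2.3962 bits.
ΔRT = b·(H₀ − H) = 85 × 0.1887 = 16.04 ms.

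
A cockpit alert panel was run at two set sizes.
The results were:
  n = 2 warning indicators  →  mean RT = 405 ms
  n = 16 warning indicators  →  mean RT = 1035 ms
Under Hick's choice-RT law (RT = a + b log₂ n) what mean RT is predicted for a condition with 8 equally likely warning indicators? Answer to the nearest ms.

825 ms

Fit slope and intercept:
  b = (1035 − 405) / (log₂ 16 − log₂ 2) = 630 / (4 − 1) = 210 ms/bit
  a = 405 − 210 × 1 = 195 ms
Then RT(8) = 195 + 210 × log₂ 8 = 195 + 210 × 3 ≈ 825.000 ms.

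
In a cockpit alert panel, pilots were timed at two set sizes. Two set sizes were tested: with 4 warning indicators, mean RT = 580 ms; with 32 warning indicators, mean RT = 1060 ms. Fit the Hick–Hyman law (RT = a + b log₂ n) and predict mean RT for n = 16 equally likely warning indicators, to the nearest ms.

900 ms

With log₂ n on the abscissa the relation is linear; from the two conditions:
  b = (1060 − 580) / (log₂ 32 − log₂ 4) = 480 / (5 − 2) = 160 ms/bit
  a = 580 − 160 × 2 = 260 ms
Then RT(16) = 260 + 160 × log₂ 16 = 260 + 160 × 4 ≈ 900.000 ms.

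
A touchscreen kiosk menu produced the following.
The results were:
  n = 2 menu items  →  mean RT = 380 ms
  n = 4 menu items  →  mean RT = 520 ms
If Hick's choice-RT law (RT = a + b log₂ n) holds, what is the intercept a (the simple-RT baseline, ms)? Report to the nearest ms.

240 ms

b = (RT₂ − RT₁)/(log₂ n₂ − log₂ n₁) = (520 − 380)/(2 − 1) = 140 ms/bit.
a = RT₁ − b·log₂ n₁ = 380 − 140 × 1 = 240.000 ms.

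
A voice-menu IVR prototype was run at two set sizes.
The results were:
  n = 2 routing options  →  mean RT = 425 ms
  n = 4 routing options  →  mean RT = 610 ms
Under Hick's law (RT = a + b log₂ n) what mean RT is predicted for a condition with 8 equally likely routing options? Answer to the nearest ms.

RT is linear in log₂ n, so two points fix the line:
  b = (610 − 425) / (log₂ 4 − log₂ 2) = 185 / (2 − 1) = 185 ms/bit
  a = 425 − 185 × 1 = 240 ms
Then RT(8) = 240 + 185 × log₂ 8 = 240 + 185 × 3 ≈ 795.000 ms.

795 ms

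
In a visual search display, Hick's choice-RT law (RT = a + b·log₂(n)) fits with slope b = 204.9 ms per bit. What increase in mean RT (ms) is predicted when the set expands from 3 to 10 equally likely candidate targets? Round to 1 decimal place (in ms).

The intercept a cancels: ΔRT = b·(log₂ n₂ − log₂ n₁) = b·log₂(n₂/n₁).
log₂(10) − log₂(3) = 3.3219 − 1.5850 = 1.7370.
ΔRT = 204.9 × 1.7370 = 355.904 ms.

355.9 ms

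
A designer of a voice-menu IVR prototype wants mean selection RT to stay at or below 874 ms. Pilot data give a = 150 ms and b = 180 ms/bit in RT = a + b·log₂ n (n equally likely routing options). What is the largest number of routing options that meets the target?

180·log₂ n ≤ 874 − 150 = 724, giving log₂ n ≤ 4.0222 and n ≤ 16.248. The largest whole number is 16.

16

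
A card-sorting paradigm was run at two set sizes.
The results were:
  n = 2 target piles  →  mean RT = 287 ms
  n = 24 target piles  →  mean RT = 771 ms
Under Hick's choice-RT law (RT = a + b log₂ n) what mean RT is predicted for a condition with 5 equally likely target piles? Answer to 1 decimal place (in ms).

Solve the two-equation system in a and b:
  b = (771 − 287) / (log₂ 24 − log₂ 2) = 484 / (4.5850 − 1) = 135.008 ms/bit
  a = 287 − 135.008 × 1 = 151.992 ms
Then RT(5) = 151.992 + 135.008 × log₂ 5 = 151.992 + 135.008 × 2.3219 ≈ 465.471 ms.

465.5 ms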